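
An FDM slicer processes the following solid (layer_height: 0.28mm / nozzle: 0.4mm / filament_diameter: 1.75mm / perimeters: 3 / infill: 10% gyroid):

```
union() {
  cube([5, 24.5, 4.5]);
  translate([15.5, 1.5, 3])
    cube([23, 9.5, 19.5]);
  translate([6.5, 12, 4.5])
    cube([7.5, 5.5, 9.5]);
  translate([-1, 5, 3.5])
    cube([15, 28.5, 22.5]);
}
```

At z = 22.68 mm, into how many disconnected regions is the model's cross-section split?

1

At z = 22.68 mm: the cube is not intersected at this z (z outside [0, 4.5]); the cube at (15.5, 1.5) is absent (z outside [3, 22.5]); the cube at (6.5, 12) is not intersected at this z (z outside [4.5, 14]); the 15×28.5 cube at (-1, 5) contributes its full rectangle; Taking the union: only the 15×28.5 cube at (-1, 5) is present, so the union is just that shape — 1 connected region. The result has 1 disconnected region.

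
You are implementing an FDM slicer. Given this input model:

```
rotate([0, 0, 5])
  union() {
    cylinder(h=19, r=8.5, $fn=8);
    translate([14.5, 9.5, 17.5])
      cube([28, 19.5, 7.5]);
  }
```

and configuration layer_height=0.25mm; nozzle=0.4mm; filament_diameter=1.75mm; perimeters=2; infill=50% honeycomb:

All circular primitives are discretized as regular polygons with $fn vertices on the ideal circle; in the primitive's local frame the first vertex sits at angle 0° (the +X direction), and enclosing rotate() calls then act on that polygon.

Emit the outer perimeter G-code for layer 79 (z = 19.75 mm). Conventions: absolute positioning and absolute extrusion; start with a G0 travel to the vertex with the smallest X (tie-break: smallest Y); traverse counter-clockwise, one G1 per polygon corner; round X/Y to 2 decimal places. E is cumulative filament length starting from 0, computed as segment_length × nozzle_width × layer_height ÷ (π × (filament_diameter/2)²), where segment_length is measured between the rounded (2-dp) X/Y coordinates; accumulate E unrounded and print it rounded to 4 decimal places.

G0 X11.92 Y30.15 Z19.75
G1 X13.62 Y10.73 E0.8105
G1 X41.51 Y13.17 E1.9744
G1 X39.81 Y32.59 E2.7849
G1 X11.92 Y30.15 E3.9489

At z = 19.75 mm: the cylinder does not reach this height (z outside [0, 19]); the cube at (14.5, 9.5) is present — its section is the full 28×19.5 rectangle; Taking the union: only the 28×19.5 cube at (14.5, 9.5) is present, so the union is just that shape — 1 connected region; (whole slice rotated 5° about Z — lengths, areas and connectivity unchanged). The outline is a single polygon with 4 vertices. Extrusion per mm of travel: 0.4 × 0.25 / (π × 0.875²) = 0.041575. Accumulating E over each segment gives final E = 3.9489.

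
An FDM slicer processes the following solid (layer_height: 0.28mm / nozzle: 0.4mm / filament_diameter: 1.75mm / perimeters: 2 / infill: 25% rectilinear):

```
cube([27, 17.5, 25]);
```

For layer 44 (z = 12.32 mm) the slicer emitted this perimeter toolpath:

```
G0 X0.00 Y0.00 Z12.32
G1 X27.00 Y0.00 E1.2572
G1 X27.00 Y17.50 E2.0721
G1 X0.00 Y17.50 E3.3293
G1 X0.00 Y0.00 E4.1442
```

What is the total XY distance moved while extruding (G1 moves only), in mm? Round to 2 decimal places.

Sum the Euclidean lengths of each G1 segment: total = 89.00 mm.

89.00 mm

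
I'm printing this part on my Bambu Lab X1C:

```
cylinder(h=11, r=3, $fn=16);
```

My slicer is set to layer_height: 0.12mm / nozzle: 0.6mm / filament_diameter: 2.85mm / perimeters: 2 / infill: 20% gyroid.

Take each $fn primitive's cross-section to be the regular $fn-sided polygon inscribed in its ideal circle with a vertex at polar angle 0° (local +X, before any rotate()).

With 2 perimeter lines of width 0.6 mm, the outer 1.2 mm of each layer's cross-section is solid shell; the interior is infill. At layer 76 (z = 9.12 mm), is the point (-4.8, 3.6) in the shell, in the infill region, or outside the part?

outside

At z = 9.12 mm: the r=3 cylinder contributes a regular 16-gon of circumradius 3. Overall, the cross-section is a single solid region. The nearest boundary edge runs (-2.12, 2.12)→(-2.77, 1.15); distance from the point to it = 3.05 mm. The point is not inside any of the regions above, so it lies outside the cross-section (3.05 mm from the nearest boundary).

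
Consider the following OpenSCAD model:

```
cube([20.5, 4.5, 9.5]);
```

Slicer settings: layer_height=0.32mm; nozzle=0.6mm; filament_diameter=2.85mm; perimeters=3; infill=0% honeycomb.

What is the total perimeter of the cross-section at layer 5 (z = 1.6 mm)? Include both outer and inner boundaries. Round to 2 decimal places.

At z = 1.6 mm: the cube (footprint 20.5×4.5) is included at this height (perimeter 50.00 mm). Overall, the cross-section is a single solid region. Total boundary length (outer) = 50.00 mm.

50.00 mm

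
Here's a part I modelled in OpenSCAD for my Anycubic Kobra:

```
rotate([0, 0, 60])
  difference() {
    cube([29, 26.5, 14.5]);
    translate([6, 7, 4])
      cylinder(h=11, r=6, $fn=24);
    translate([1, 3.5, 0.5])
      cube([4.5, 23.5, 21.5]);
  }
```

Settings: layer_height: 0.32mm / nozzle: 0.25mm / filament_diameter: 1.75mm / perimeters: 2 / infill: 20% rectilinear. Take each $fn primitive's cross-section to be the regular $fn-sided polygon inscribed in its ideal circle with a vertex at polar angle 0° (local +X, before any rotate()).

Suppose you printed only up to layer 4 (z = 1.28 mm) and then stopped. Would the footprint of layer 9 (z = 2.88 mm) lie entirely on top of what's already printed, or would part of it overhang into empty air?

entirely on top

Compare the two slices. At z = 1.28: the cube is present — its section is the full 29×26.5 rectangle (area 768.50 mm²); the cylinder at (6, 7) does not reach this height (z outside [4, 15]); the cube at (1, 3.5) is present — its section is the full 4.5×23.5 rectangle (area 105.75 mm²); After the difference (first − rest): starting from the 29×26.5 cube (768.50 mm²), the 4.5×23.5 cube at (1, 3.5) partially overlaps it — only the 103.50 mm² overlap (of its 105.75 mm²) is removed, clipping the outline — area = 665.00 mm²; (whole slice rotated 60° about Z — lengths, areas and connectivity unchanged). At z = 2.88: the cube is present — its section is the full 29×26.5 rectangle (area 768.50 mm²); the cylinder at (6, 7) does not reach this height (z outside [4, 15]); the cube at (1, 3.5) (footprint 4.5×23.5) is included at this height (area 105.75 mm²); After the difference (first − rest): starting from the 29×26.5 cube (768.50 mm²), the 4.5×23.5 cube at (1, 3.5) partially overlaps it — only the 103.50 mm² overlap (of its 105.75 mm²) is removed, clipping the outline — area = 665.00 mm²; (rotated 60° about Z; rotation is an isometry so areas/perimeters/island counts are preserved). Checking containment: the cross-section at z = 2.88 is a subset of the cross-section at z = 1.28.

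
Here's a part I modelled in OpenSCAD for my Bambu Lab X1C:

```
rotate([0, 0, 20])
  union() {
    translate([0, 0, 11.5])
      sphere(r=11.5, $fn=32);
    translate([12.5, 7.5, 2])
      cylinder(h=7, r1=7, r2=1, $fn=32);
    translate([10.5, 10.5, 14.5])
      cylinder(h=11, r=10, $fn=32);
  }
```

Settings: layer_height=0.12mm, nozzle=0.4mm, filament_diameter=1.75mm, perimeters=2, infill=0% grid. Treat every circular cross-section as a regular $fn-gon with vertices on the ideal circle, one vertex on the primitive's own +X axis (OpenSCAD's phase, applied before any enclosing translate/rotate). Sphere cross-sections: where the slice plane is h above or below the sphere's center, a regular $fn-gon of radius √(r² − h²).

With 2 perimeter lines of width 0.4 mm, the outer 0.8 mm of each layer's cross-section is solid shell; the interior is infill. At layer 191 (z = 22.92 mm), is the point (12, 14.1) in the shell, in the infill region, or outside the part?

At z = 22.92 mm: the sphere: section is a regular 32-gon, circumradius = √(r²−h²) = √(11.5²−11.42²) = 1.354; the cone at (12.5, 7.5) is absent (z outside [2, 9]); the r=10 cylinder at (10.5, 10.5) gives a regular 32-gon of circumradius 10 (constant along its height); Combining (union): the 2 present regions are separate (no shared area or edge), so areas and boundary lengths simply add and each stays a separate island — 2 connected regions; (whole slice rotated 20° about Z — lengths, areas and connectivity unchanged). Overall, the cross-section has 2 separate islands. Undo the 20° rotation: the query point maps to (16.099, 9.145) in the un-rotated model frame. The nearest boundary edge runs (20.31, 8.55)→(19.74, 6.67); distance from the point to it = 4.20 mm. (Shell/infill is judged within the island containing the point — the largest one.) The point is inside the cross-section and 4.20 mm from the nearest boundary — more than the 0.8 mm shell width (2 × 0.4), so it's in the infill interior.

infill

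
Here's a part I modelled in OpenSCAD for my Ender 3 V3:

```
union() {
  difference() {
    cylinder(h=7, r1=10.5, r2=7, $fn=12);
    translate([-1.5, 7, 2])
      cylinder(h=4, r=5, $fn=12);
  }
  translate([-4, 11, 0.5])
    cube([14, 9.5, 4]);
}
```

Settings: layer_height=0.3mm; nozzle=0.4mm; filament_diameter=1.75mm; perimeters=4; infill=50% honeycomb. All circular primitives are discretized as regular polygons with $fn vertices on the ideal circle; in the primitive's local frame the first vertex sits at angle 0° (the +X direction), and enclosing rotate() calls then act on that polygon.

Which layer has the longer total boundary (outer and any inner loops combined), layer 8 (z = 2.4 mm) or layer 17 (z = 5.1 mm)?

layer 8 (z = 2.4 mm)

Layer 8 (z = 2.4): the cone (r1=10.5→r2=7) has section circumradius 9.300 here — a regular 12-gon (perimeter = 2·12·9.300·sin(180°/12) = 57.77 mm); the r=5 cylinder at (-1.5, 7) contributes a regular 12-gon of circumradius 5 (perimeter = 2·12·5.000·sin(180°/12) = 31.06 mm); Taking the first minus the rest: starting from the cone, the r=5 cylinder at (-1.5, 7) partially overlaps it — only the 51.74 mm² overlap (of its 75.00 mm²) is removed, clipping the outline — boundary = 63.76 mm; the 14×9.5 cube at (-4, 11) contributes its full rectangle (perimeter 47.00 mm); Merging all regions: the 2 present regions are separate (no shared area or edge), so areas and boundary lengths simply add and each stays a separate island — boundary = 110.76 mm. So its perimeter = 110.76 mm. Layer 17 (z = 5.1): the cone: at t=0.729 of its height the radius interpolates to r₁+(r₂−r₁)t = 7.950, giving a regular 12-gon of that circumradius (perimeter = 2·12·7.950·sin(180°/12) = 49.38 mm); the cylinder at (-1.5, 7): section is a regular 12-gon, circumradius r=5 (perimeter = 2·12·5.000·sin(180°/12) = 31.06 mm); Taking the first minus the rest: starting from the cone, the r=5 cylinder at (-1.5, 7) partially overlaps it — only the 38.10 mm² overlap (of its 75.00 mm²) is removed, clipping the outline — boundary = 52.25 mm; the cube at (-4, 11) does not reach this height (z outside [0.5, 4.5]); Taking the union: only the result so far is present, so the union is just that shape — boundary = 52.25 mm. So its perimeter = 52.25 mm. Layer 8 is larger (110.76 vs 52.25 mm).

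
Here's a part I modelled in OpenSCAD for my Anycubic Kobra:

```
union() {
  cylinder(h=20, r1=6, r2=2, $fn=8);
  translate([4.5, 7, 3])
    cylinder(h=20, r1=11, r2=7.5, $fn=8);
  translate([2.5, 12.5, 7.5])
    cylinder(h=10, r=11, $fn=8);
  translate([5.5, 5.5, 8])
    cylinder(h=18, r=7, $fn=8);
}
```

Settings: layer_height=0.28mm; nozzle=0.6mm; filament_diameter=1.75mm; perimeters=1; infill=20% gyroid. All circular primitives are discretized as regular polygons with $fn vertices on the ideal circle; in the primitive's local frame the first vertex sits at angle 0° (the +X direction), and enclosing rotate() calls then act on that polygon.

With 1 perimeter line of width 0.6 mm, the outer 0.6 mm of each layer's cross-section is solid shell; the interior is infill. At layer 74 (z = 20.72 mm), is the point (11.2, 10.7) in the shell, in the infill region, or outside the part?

outside

At z = 20.72 mm: the cone is absent (z outside [0, 20]); the cone at (4.5, 7): at t=0.886 of its height the radius interpolates to r₁+(r₂−r₁)t = 7.899, giving a regular 8-gon of that circumradius; the cylinder at (2.5, 12.5) is not intersected at this z (z outside [7.5, 17.5]); the r=7 cylinder at (5.5, 5.5) contributes a regular 8-gon of circumradius 7; Taking the union: the regions partially overlap (shared area 128.83 mm²), so overlapping operands fuse into one piece — 1 connected region. Overall, the cross-section is a single solid region. The nearest boundary edge runs (10.09, 12.59)→(12.40, 7.00); distance from the point to it = 0.31 mm. The point is not inside any of the regions above, so it lies outside the cross-section (0.31 mm from the nearest boundary).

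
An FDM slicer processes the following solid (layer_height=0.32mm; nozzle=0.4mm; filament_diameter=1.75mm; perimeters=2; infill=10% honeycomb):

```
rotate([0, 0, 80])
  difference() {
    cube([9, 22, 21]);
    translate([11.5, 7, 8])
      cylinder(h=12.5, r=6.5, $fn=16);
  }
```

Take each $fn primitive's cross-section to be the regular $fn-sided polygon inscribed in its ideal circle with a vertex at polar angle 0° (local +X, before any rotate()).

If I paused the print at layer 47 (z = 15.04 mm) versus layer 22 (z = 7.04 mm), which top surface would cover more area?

layer 22 (z = 7.04 mm)

Layer 47 (z = 15.04): the cube is present — its section is the full 9×22 rectangle (area 198.00 mm²); the cylinder at (11.5, 7): section is a regular 16-gon, circumradius r=6.5 (area = (16/2)·6.500²·sin(360°/16) = 129.35 mm²); After the difference (first − rest): starting from the 9×22 cube (198.00 mm²), the r=6.5 cylinder at (11.5, 7) partially overlaps it — only the 33.42 mm² overlap (of its 129.35 mm²) is removed, clipping the outline — area = 164.58 mm²; (rotated 80° about Z; rotation is an isometry so areas/perimeters/island counts are preserved). So its area = 164.58 mm². Layer 22 (z = 7.04): the cube (footprint 9×22) is included at this height (area 198.00 mm²); the cylinder at (11.5, 7) does not reach this height (z outside [8, 20.5]); After the difference (first − rest): none of the subtracted shapes is present at this height, so the 9×22 cube is unchanged — area = 198.00 mm²; (whole slice rotated 80° about Z — lengths, areas and connectivity unchanged). So its area = 198.00 mm². Layer 22 is larger (198.00 vs 164.58 mm²).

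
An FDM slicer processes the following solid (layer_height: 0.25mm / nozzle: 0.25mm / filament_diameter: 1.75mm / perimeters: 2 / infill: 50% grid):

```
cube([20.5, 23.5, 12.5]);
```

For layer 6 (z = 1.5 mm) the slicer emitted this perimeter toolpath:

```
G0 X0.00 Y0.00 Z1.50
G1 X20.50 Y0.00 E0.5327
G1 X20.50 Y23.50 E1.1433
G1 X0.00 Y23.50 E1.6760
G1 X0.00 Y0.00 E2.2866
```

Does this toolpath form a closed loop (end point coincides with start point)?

yes

Start point (G0): (0.00, 0.00). End point (last G1): the path returns to the start — closed.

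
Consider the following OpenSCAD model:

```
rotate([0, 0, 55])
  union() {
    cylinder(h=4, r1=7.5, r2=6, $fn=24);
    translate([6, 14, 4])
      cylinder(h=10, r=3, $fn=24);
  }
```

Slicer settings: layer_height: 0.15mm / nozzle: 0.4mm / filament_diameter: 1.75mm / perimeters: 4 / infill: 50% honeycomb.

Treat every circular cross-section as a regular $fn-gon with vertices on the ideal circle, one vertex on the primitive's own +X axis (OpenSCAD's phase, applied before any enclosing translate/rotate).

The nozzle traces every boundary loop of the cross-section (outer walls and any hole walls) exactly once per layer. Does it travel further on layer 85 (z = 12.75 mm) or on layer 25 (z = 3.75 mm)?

layer 25 (z = 3.75 mm)

Layer 85 (z = 12.75): the cone is not intersected at this z (z outside [0, 4]); the cylinder at (6, 14): section is a regular 24-gon, circumradius r=3 (perimeter = 2·24·3.000·sin(180°/24) = 18.80 mm); Merging all regions: only the r=3 cylinder at (6, 14) is present, so the union is just that shape — boundary = 18.80 mm; (whole slice rotated 55° about Z — lengths, areas and connectivity unchanged). So its perimeter = 18.80 mm. Layer 25 (z = 3.75): the cone contributes a regular 24-gon of circumradius 6.094 (interpolated between r1=7.5 and r2=6 at t=0.938) (perimeter = 2·24·6.094·sin(180°/24) = 38.18 mm); the cylinder at (6, 14) is absent (z outside [4, 14]); Merging all regions: only the cone is present, so the union is just that shape — boundary = 38.18 mm; (whole slice rotated 55° about Z — lengths, areas and connectivity unchanged). So its perimeter = 38.18 mm. Layer 25 is larger (38.18 vs 18.80 mm).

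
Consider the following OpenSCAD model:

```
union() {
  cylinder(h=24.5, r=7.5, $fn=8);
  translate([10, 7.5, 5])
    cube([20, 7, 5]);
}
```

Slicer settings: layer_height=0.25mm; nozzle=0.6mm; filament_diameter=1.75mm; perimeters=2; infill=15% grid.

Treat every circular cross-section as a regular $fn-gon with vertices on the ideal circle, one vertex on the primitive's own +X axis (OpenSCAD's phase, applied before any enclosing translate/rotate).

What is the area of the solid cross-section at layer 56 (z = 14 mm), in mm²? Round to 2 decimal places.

At z = 14 mm: the r=7.5 cylinder contributes a regular 8-gon of circumradius 7.5 (area = (8/2)·7.500²·sin(360°/8) = 159.10 mm²); the cube at (10, 7.5) is not intersected at this z (z outside [5, 10]); Taking the union: only the r=7.5 cylinder is present, so the union is just that shape — area = 159.10 mm². Overall, the cross-section is a single solid region. Net area = 159.10 mm².

159.10 mm²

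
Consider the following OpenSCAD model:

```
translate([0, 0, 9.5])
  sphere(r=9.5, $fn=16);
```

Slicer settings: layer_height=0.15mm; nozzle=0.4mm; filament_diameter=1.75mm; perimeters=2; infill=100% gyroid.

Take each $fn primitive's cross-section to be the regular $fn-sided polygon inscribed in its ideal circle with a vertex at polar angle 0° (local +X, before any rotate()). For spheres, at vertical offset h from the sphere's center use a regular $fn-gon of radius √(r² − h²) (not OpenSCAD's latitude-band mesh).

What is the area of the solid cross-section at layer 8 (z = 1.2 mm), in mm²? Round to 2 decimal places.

At z = 1.2 mm: the r=9.5 sphere slices to a regular 16-gon of circumradius 4.622 (√(r²−h²) with h=8.3 from center) (area = (16/2)·4.622²·sin(360°/16) = 65.39 mm²). Overall, the cross-section is a single solid region. Net area = 65.39 mm².

65.39 mm²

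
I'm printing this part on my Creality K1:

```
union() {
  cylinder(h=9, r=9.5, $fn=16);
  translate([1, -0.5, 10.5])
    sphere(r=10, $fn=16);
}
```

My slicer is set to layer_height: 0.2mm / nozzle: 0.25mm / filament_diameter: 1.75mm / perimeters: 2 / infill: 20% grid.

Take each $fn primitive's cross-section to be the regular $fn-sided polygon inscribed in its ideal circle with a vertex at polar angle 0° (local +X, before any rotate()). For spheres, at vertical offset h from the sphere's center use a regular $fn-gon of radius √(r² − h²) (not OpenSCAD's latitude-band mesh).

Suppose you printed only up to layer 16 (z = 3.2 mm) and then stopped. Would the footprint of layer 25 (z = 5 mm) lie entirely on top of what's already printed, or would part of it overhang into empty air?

entirely on top

Compare the two slices. At z = 3.2: the r=9.5 cylinder gives a regular 16-gon of circumradius 9.5 (constant along its height) (area = (16/2)·9.500²·sin(360°/16) = 276.30 mm²); the r=10 sphere at (1, -0.5) slices to a regular 16-gon of circumradius 6.834 (√(r²−h²) with h=7.3 from center) (area = (16/2)·6.834²·sin(360°/16) = 143.00 mm²); Taking the union: the r=10 sphere at (1, -0.5) lies entirely inside the r=9.5 cylinder, so the union is just the r=9.5 cylinder — area = 276.30 mm². At z = 5: the r=9.5 cylinder gives a regular 16-gon of circumradius 9.5 (constant along its height) (area = (16/2)·9.500²·sin(360°/16) = 276.30 mm²); the r=10 sphere at (1, -0.5) contributes a regular 16-gon of circumradius √(10²−5.5²) = 8.352 (area = (16/2)·8.352²·sin(360°/16) = 213.54 mm²); Merging all regions: the r=10 sphere at (1, -0.5) lies entirely inside the r=9.5 cylinder, so the union is just the r=9.5 cylinder — area = 276.30 mm². Checking containment: the cross-section at z = 5 is a subset of the cross-section at z = 3.2.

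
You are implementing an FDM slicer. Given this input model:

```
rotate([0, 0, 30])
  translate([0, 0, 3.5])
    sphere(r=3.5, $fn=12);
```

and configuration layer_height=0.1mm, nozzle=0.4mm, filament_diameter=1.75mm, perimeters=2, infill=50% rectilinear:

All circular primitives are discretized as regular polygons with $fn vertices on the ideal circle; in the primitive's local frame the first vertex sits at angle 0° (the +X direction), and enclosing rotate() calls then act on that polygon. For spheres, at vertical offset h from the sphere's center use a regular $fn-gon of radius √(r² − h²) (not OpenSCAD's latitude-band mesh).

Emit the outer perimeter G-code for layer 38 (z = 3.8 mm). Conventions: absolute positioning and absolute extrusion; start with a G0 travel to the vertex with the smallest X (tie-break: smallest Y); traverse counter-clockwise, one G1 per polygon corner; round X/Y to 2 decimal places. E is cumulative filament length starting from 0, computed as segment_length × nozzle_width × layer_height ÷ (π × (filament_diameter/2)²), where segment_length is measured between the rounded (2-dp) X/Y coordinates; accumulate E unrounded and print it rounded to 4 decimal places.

G0 X-3.49 Y0.00 Z3.80
G1 X-3.02 Y-1.74 E0.0300
G1 X-1.74 Y-3.02 E0.0601
G1 X0.00 Y-3.49 E0.0901
G1 X1.74 Y-3.02 E0.1200
G1 X3.02 Y-1.74 E0.1501
G1 X3.49 Y0.00 E0.1801
G1 X3.02 Y1.74 E0.2101
G1 X1.74 Y3.02 E0.2402
G1 X0.00 Y3.49 E0.2702
G1 X-1.74 Y3.02 E0.3001
G1 X-3.02 Y1.74 E0.3302
G1 X-3.49 Y0.00 E0.3602

At z = 3.8 mm: the r=3.5 sphere contributes a regular 12-gon of circumradius √(3.5²−0.3²) = 3.487; (rotated 30° about Z; rotation is an isometry so areas/perimeters/island counts are preserved). The outline is a single polygon with 12 vertices. Extrusion per mm of travel: 0.4 × 0.1 / (π × 0.875²) = 0.016630. Accumulating E over each segment gives final E = 0.3602.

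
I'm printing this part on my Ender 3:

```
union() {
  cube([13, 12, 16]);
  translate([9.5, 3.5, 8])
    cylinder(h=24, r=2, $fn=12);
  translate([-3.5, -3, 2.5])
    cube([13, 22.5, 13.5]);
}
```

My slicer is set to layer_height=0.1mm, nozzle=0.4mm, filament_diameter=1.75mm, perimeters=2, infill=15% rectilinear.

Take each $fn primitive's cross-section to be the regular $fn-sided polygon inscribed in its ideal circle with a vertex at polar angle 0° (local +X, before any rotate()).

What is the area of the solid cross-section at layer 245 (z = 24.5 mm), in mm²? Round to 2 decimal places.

12.00 mm²

At z = 24.5 mm: the cube is absent (z outside [0, 16]); the r=2 cylinder at (9.5, 3.5) gives a regular 12-gon of circumradius 2 (constant along its height) (area = (12/2)·2.000²·sin(360°/12) = 12.00 mm²); the cube at (-3.5, -3) is absent (z outside [2.5, 16]); Merging all regions: only the r=2 cylinder at (9.5, 3.5) is present, so the union is just that shape — area = 12.00 mm². Overall, the cross-section is a single solid region. Net area = 12.00 mm².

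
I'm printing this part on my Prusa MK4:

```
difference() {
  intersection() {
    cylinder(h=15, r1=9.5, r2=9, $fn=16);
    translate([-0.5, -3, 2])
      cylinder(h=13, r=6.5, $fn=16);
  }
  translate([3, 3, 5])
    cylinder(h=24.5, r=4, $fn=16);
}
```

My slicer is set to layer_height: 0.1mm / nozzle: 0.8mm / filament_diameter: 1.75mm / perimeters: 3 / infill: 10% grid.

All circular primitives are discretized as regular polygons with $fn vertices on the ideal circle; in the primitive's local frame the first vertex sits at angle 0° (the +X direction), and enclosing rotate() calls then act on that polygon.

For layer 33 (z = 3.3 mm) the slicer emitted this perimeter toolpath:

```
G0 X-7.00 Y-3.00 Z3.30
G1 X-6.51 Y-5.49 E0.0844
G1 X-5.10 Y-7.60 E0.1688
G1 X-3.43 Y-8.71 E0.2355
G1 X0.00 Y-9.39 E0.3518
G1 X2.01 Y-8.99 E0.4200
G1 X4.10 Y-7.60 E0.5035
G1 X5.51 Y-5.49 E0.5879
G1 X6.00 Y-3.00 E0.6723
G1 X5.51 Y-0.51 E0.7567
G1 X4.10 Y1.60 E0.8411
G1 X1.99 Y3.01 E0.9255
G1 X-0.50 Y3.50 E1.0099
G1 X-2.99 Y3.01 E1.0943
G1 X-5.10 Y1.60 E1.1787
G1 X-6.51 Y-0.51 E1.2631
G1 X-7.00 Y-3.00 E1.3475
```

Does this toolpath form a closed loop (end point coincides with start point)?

yes

Start point (G0): (-7.00, -3.00). End point (last G1): the path returns to the start — closed.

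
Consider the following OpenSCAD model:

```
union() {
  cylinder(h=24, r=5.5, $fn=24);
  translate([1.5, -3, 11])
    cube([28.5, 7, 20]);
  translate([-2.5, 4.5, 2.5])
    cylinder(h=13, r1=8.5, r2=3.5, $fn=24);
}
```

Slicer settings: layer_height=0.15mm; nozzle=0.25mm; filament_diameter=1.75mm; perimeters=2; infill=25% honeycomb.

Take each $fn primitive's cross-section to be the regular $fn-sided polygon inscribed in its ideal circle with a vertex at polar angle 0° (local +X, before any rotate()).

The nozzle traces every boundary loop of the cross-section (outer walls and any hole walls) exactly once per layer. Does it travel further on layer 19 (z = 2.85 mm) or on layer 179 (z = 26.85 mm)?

Layer 19 (z = 2.85): the cylinder: section is a regular 24-gon, circumradius r=5.5 (perimeter = 2·24·5.500·sin(180°/24) = 34.46 mm); the cube at (1.5, -3) is absent (z outside [11, 31]); the cone at (-2.5, 4.5) contributes a regular 24-gon of circumradius 8.365 (interpolated between r1=8.5 and r2=3.5 at t=0.027) (perimeter = 2·24·8.365·sin(180°/24) = 52.41 mm); Taking the union: the regions partially overlap (shared area 74.46 mm²), so the edge portions inside another operand are dropped and the merged outline is re-measured after clipping — boundary = 55.55 mm. So its perimeter = 55.55 mm. Layer 179 (z = 26.85): the cylinder is absent (z outside [0, 24]); the 28.5×7 cube at (1.5, -3) contributes its full rectangle (perimeter 71.00 mm); the cone at (-2.5, 4.5) is absent (z outside [2.5, 15.5]); Taking the union: only the 28.5×7 cube at (1.5, -3) is present, so the union is just that shape — boundary = 71.00 mm. So its perimeter = 71.00 mm. Layer 179 is larger (71.00 vs 55.55 mm).

layer 179 (z = 26.85 mm)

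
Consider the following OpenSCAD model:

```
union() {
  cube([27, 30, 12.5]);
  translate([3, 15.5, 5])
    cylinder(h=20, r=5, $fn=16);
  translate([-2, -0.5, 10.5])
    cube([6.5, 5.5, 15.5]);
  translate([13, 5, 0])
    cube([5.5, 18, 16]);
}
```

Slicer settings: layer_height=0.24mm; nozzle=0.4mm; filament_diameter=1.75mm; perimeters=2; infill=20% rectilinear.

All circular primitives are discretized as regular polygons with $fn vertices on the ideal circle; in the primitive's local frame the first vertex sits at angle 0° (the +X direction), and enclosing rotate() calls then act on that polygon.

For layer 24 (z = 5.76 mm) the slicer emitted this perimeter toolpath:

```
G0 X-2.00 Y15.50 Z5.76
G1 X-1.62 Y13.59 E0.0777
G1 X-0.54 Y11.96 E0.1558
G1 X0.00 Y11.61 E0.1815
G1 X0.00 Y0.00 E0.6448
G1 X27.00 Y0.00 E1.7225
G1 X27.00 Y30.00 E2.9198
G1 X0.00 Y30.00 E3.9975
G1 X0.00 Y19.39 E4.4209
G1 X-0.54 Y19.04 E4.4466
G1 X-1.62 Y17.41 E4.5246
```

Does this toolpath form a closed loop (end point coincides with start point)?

Start point (G0): (-2.00, 15.50). End point (last G1): the path does not return to the start — open.

no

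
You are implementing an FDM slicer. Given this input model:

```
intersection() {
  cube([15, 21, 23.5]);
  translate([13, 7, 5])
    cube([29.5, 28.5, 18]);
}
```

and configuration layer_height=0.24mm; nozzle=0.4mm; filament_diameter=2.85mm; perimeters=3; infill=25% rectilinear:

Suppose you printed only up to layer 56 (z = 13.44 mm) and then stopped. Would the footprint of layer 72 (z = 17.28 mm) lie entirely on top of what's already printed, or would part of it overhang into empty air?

Compare the two slices. At z = 13.44: the 15×21 cube contributes its full rectangle (area 315.00 mm²); the cube at (13, 7) (footprint 29.5×28.5) is included at this height (area 840.75 mm²); Keeping only the common overlap: the 29.5×28.5 cube at (13, 7) partially overlaps the 15×21 cube; clipping to the common part keeps 28.00 mm² — area = 28.00 mm². At z = 17.28: the cube (footprint 15×21) is included at this height (area 315.00 mm²); the 29.5×28.5 cube at (13, 7) contributes its full rectangle (area 840.75 mm²); After intersecting: the 29.5×28.5 cube at (13, 7) partially overlaps the 15×21 cube; clipping to the common part keeps 28.00 mm² — area = 28.00 mm². Checking containment: the cross-section at z = 17.28 is a subset of the cross-section at z = 13.44.

entirely on top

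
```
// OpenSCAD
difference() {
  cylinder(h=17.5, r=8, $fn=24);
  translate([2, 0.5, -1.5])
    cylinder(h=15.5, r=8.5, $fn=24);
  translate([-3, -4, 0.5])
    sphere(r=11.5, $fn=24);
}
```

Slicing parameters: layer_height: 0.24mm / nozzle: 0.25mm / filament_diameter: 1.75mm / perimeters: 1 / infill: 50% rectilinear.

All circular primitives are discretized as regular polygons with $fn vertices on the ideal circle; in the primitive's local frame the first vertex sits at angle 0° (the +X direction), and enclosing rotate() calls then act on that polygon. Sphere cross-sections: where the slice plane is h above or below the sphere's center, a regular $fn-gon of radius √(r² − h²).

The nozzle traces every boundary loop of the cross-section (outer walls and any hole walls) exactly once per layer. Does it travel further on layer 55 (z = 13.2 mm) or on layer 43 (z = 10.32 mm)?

layer 55 (z = 13.2 mm)

Layer 55 (z = 13.2): the r=8 cylinder contributes a regular 24-gon of circumradius 8 (perimeter = 2·24·8.000·sin(180°/24) = 50.12 mm); the r=8.5 cylinder at (2, 0.5) gives a regular 24-gon of circumradius 8.5 (constant along its height) (perimeter = 2·24·8.500·sin(180°/24) = 53.25 mm); the sphere at (-3, -4) is not intersected at this z (|z−center|=12.700 > r=11.5); Subtracting the remaining from the first: starting from the r=8 cylinder, the r=8.5 cylinder at (2, 0.5) partially overlaps it — only the 176.85 mm² overlap (of its 224.40 mm²) is removed, clipping the outline — boundary = 43.59 mm. So its perimeter = 43.59 mm. Layer 43 (z = 10.32): the r=8 cylinder contributes a regular 24-gon of circumradius 8 (perimeter = 2·24·8.000·sin(180°/24) = 50.12 mm); the r=8.5 cylinder at (2, 0.5) contributes a regular 24-gon of circumradius 8.5 (perimeter = 2·24·8.500·sin(180°/24) = 53.25 mm); the sphere at (-3, -4): section is a regular 24-gon, circumradius = √(r²−h²) = √(11.5²−9.82²) = 5.985 (perimeter = 2·24·5.985·sin(180°/24) = 37.50 mm); Taking the first minus the rest: starting from the r=8 cylinder, the r=8.5 cylinder at (2, 0.5) partially overlaps it — only the 176.85 mm² overlap (of its 224.40 mm²) is removed, clipping the outline; the r=11.5 sphere at (-3, -4) partially overlaps it — only the 13.92 mm² overlap (of its 111.24 mm²) is removed, clipping the outline — boundary = 20.17 mm. So its perimeter = 20.17 mm. Layer 55 is larger (43.59 vs 20.17 mm).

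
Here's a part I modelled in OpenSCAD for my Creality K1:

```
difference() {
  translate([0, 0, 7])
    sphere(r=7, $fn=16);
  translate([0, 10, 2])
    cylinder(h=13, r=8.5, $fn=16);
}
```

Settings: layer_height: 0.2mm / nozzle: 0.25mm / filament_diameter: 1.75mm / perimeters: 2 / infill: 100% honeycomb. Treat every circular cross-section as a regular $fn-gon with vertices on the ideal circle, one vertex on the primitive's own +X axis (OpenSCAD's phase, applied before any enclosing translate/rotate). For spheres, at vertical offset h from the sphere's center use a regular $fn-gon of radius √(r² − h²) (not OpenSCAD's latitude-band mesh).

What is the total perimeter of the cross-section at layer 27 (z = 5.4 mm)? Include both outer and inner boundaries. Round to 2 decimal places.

41.41 mm

At z = 5.4 mm: the sphere: section is a regular 16-gon, circumradius = √(r²−h²) = √(7²−1.6²) = 6.815 (perimeter = 2·16·6.815·sin(180°/16) = 42.54 mm); the cylinder at (0, 10): section is a regular 16-gon, circumradius r=8.5 (perimeter = 2·16·8.500·sin(180°/16) = 53.06 mm); After the difference (first − rest): starting from the r=7 sphere, the r=8.5 cylinder at (0, 10) partially overlaps it — only the 39.76 mm² overlap (of its 221.19 mm²) is removed, clipping the outline — boundary = 41.41 mm. Overall, the cross-section is a single solid region. Total boundary length (outer) = 41.41 mm.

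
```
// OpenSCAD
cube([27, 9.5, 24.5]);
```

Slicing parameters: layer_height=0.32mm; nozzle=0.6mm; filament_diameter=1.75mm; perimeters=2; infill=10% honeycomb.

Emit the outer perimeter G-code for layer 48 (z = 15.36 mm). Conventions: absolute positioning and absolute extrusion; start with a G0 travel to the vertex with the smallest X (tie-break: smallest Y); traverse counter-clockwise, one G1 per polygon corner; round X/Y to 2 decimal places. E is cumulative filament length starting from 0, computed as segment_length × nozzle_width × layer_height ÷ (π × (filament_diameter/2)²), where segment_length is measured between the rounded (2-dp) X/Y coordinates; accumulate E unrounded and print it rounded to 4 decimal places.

G0 X0.00 Y0.00 Z15.36
G1 X27.00 Y0.00 E2.1553
G1 X27.00 Y9.50 E2.9136
G1 X0.00 Y9.50 E5.0688
G1 X0.00 Y0.00 E5.8272

At z = 15.36 mm: the cube (footprint 27×9.5) is included at this height. The outline is a single polygon with 4 vertices. Extrusion per mm of travel: 0.6 × 0.32 / (π × 0.875²) = 0.079824. Accumulating E over each segment gives final E = 5.8272.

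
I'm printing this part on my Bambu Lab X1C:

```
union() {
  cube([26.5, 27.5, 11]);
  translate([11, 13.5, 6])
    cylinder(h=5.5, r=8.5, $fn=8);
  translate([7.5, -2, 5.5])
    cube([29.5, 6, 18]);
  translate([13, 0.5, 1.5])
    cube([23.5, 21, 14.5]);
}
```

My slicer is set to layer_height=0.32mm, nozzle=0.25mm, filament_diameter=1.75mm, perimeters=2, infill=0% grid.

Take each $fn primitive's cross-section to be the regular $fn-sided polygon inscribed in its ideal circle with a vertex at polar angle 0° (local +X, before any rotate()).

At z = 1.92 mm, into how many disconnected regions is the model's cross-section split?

1

At z = 1.92 mm: the 26.5×27.5 cube contributes its full rectangle; the cylinder at (11, 13.5) is not intersected at this z (z outside [6, 11.5]); the cube at (7.5, -2) does not reach this height (z outside [5.5, 23.5]); the cube at (13, 0.5) (footprint 23.5×21) is included at this height; Combining (union): the regions partially overlap (shared area 283.50 mm²), so overlapping operands fuse into one piece — 1 connected region. The result has 1 disconnected region.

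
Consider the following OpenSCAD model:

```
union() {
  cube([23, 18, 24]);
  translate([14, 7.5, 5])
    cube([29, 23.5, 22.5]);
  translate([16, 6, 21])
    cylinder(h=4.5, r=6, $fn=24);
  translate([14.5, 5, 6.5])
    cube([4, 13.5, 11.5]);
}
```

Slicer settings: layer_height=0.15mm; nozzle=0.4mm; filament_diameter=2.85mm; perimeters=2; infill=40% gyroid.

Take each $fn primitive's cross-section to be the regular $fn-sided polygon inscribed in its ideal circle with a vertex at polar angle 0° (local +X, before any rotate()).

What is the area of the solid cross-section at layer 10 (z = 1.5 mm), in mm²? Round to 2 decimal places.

At z = 1.5 mm: the 23×18 cube contributes its full rectangle (area 414.00 mm²); the cube at (14, 7.5) is absent (z outside [5, 27.5]); the cylinder at (16, 6) is not intersected at this z (z outside [21, 25.5]); the cube at (14.5, 5) is absent (z outside [6.5, 18]); Taking the union: only the 23×18 cube is present, so the union is just that shape — area = 414.00 mm². Overall, the cross-section is a single solid region. Net area = 414.00 mm².

414.00 mm²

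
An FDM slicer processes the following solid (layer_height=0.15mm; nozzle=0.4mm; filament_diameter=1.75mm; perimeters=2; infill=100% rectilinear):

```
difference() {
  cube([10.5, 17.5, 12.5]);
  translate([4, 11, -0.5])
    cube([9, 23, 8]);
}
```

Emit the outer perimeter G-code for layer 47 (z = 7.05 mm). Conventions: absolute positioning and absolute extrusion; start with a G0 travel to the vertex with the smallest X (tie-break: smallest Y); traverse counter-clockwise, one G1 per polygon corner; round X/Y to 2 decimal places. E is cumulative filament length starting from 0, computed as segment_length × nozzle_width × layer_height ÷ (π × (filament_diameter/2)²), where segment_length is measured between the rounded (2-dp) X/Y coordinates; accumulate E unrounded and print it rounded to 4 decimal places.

At z = 7.05 mm: the cube is present — its section is the full 10.5×17.5 rectangle; the cube at (4, 11) (footprint 9×23) is included at this height; After the difference (first − rest): starting from the 10.5×17.5 cube, the 9×23 cube at (4, 11) partially overlaps it — only the 42.25 mm² overlap (of its 207.00 mm²) is removed, clipping the outline — 1 connected region. The outline is a single polygon with 6 vertices. Extrusion per mm of travel: 0.4 × 0.15 / (π × 0.875²) = 0.024945. Accumulating E over each segment gives final E = 1.3969.

G0 X0.00 Y0.00 Z7.05
G1 X10.50 Y0.00 E0.2619
G1 X10.50 Y11.00 E0.5363
G1 X4.00 Y11.00 E0.6985
G1 X4.00 Y17.50 E0.8606
G1 X0.00 Y17.50 E0.9604
G1 X0.00 Y0.00 E1.3969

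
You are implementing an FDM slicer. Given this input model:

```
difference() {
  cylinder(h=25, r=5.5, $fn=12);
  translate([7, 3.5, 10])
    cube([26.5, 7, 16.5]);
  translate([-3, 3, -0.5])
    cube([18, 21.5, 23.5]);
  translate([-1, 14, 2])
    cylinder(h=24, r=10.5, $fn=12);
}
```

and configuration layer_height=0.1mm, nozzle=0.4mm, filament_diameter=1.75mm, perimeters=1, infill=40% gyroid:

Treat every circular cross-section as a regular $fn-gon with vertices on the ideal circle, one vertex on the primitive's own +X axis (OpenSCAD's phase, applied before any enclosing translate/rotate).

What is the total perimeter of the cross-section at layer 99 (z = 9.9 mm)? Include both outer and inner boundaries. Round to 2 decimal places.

At z = 9.9 mm: the r=5.5 cylinder contributes a regular 12-gon of circumradius 5.5 (perimeter = 2·12·5.500·sin(180°/12) = 34.16 mm); the cube at (7, 3.5) is absent (z outside [10, 26.5]); the 18×21.5 cube at (-3, 3) contributes its full rectangle (perimeter 79.00 mm); the r=10.5 cylinder at (-1, 14) contributes a regular 12-gon of circumradius 10.5 (perimeter = 2·12·10.500·sin(180°/12) = 65.22 mm); After the difference (first − rest): starting from the r=5.5 cylinder, the 18×21.5 cube at (-3, 3) partially overlaps it — only the 13.69 mm² overlap (of its 387.00 mm²) is removed, clipping the outline; the r=10.5 cylinder at (-1, 14) partially overlaps it — only the 0.09 mm² overlap (of its 330.75 mm²) is removed, clipping the outline — boundary = 34.03 mm. Overall, the cross-section is a single solid region. Total boundary length (outer) = 34.03 mm.

34.03 mm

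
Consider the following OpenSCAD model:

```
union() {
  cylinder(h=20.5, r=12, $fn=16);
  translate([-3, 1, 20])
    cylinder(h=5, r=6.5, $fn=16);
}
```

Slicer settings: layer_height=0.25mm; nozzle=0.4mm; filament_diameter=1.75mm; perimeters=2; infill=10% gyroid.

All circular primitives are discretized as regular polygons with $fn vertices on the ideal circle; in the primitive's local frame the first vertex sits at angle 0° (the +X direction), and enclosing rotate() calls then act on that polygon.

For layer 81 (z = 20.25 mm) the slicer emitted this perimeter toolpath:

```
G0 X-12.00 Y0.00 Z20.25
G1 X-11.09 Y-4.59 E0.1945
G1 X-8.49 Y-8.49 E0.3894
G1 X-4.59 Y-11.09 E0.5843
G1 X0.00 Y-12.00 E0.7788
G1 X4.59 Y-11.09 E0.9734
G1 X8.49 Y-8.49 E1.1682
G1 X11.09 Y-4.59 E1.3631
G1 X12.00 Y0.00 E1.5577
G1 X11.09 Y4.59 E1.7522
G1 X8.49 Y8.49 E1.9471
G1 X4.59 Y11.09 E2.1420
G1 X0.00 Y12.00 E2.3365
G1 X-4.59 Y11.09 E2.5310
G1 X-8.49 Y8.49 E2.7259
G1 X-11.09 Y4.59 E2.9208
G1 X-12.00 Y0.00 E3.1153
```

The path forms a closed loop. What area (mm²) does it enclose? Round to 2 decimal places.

Apply the shoelace formula to the sequence of (X, Y) vertices; enclosed area = 441.06 mm².

441.06 mm²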